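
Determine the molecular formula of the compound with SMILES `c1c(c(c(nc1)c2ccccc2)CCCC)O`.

C15H17NO

Heavy atoms from the SMILES: 15 C, 1 N, 1 O.
Implicit hydrogens by atom environment:
  7 × C (aromatic): 1 H each → 7
  4 × C (aromatic): no H
  3 × C: 2 H each → 6
  1 × C: 3 H
  1 × N (aromatic): no H
  1 × O: 1 H
  Total hydrogens = 17.
Molecular formula: C15H17NO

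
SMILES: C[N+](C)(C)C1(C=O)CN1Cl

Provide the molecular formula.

C6H12ClN2O+

Heavy atoms from the SMILES: 6 C, 1 Cl, 2 N, 1 O.
Implicit hydrogens by atom environment:
  3 × C: 3 H each → 9
  1 × C: 2 H
  1 × C: 1 H
  1 × C: no H
  1 × Cl: no H
  1 × N: no H
  1 × N (charge +1): no H
  1 × O: no H
  Total hydrogens = 12.
Net charge +1.
Molecular formula: C6H12ClN2O+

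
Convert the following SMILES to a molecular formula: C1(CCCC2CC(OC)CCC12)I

C11H19IO

Heavy atoms from the SMILES: 11 C, 1 I, 1 O.
Implicit hydrogens by atom environment:
  6 × C: 2 H each → 12
  4 × C: 1 H each → 4
  1 × C: 3 H
  1 × I: no H
  1 × O: no H
  Total hydrogens = 19.
Molecular formula: C11H19IO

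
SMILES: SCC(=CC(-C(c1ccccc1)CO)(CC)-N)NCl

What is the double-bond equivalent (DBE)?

5

Molecular formula from the SMILES: C14H21ClN2OS.
DoU = (2C + 2 + N − H − X)/2 = (2·14 + 2 + 2 − 21 − 1)/2 = 10/2 = 5.
(Structurally: 1 ring(s) + 4 π bond(s) = 5.)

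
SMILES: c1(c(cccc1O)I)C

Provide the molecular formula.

Heavy atoms from the SMILES: 7 C, 1 I, 1 O.
Implicit hydrogens by atom environment:
  3 × C (aromatic): 1 H each → 3
  3 × C (aromatic): no H
  1 × C: 3 H
  1 × I: no H
  1 × O: 1 H
  Total hydrogens = 7.
Molecular formula: C7H7IO

C7H7IO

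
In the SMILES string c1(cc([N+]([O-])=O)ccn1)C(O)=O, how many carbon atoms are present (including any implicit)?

The symbol for carbon appears 6 times in the SMILES. Lowercase c denotes aromatic carbon and counts toward C.

6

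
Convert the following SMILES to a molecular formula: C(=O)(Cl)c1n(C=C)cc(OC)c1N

Heavy atoms from the SMILES: 8 C, 1 Cl, 2 N, 2 O.
Implicit hydrogens by atom environment:
  3 × C (aromatic): no H
  2 × O: no H
  1 × C: 3 H
  1 × C: 2 H
  1 × C (aromatic): 1 H
  1 × C: 1 H
  1 × C: no H
  1 × Cl: no H
  1 × N: 2 H
  1 × N (aromatic): no H
  Total hydrogens = 9.
Molecular formula: C8H9ClN2O2

C8H9ClN2O2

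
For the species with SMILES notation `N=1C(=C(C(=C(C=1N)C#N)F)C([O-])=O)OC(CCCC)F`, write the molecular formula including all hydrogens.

C12H12F2N3O3-

Heavy atoms from the SMILES: 12 C, 2 F, 3 N, 3 O.
Implicit hydrogens by atom environment:
  5 × C (aromatic): no H
  3 × C: 2 H each → 6
  2 × C: no H
  2 × F: no H
  2 × O: no H
  1 × C: 3 H
  1 × C: 1 H
  1 × N: 2 H
  1 × N (aromatic): no H
  1 × N: no H
  1 × O (charge -1): no H
  Total hydrogens = 12.
Net charge -1.
Molecular formula: C12H12F2N3O3-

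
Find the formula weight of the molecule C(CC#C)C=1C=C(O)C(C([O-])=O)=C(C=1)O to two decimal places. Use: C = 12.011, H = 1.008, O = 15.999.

205.19

Molecular formula: C11H9O4-.
M = 11×12.011 + 9×1.008 + 4×15.999 = 205.19 g/mol.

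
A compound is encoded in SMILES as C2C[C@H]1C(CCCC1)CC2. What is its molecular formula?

Heavy atoms from the SMILES: 10 C.
Implicit hydrogens by atom environment:
  8 × C: 2 H each → 16
  2 × C: 1 H each → 2
  Total hydrogens = 18.
Molecular formula: C10H18

C10H18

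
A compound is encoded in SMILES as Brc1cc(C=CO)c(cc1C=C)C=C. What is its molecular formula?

C12H11BrO

Heavy atoms from the SMILES: 1 Br, 12 C, 1 O.
Implicit hydrogens by atom environment:
  4 × C: 1 H each → 4
  4 × C (aromatic): no H
  2 × C: 2 H each → 4
  2 × C (aromatic): 1 H each → 2
  1 × Br: no H
  1 × O: 1 H
  Total hydrogens = 11.
Molecular formula: C12H11BrO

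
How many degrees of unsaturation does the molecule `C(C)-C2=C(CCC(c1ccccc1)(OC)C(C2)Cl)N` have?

6

Molecular formula from the SMILES: C16H22ClNO.
DoU = (2C + 2 + N − H − X)/2 = (2·16 + 2 + 1 − 22 − 1)/2 = 12/2 = 6.
(Structurally: 2 ring(s) + 4 π bond(s) = 6.)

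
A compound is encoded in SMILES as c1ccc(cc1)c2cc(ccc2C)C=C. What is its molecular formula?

Heavy atoms from the SMILES: 15 C.
Implicit hydrogens by atom environment:
  8 × C (aromatic): 1 H each → 8
  4 × C (aromatic): no H
  1 × C: 3 H
  1 × C: 2 H
  1 × C: 1 H
  Total hydrogens = 14.
Molecular formula: C15H14

C15H14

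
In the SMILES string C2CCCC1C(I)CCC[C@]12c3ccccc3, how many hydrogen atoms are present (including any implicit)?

21

Hydrogens are implicit in SMILES; fill each atom to its normal valence:
  7 × C: 2 H each → 14
  5 × C (aromatic): 1 H each → 5
  2 × C: 1 H each → 2
  1 × C: no H
  1 × C (aromatic): no H
  1 × I: no H
  Total hydrogens = 21.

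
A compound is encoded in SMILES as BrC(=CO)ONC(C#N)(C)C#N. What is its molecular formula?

Heavy atoms from the SMILES: 1 Br, 6 C, 3 N, 2 O.
Implicit hydrogens by atom environment:
  4 × C: no H
  2 × N: no H
  1 × Br: no H
  1 × C: 3 H
  1 × C: 1 H
  1 × N: 1 H
  1 × O: 1 H
  1 × O: no H
  Total hydrogens = 6.
Molecular formula: C6H6BrN3O2

C6H6BrN3O2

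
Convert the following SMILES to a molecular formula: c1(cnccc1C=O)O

C6H5NO2

Heavy atoms from the SMILES: 6 C, 1 N, 2 O.
Implicit hydrogens by atom environment:
  3 × C (aromatic): 1 H each → 3
  2 × C (aromatic): no H
  1 × C: 1 H
  1 × N (aromatic): no H
  1 × O: 1 H
  1 × O: no H
  Total hydrogens = 5.
Molecular formula: C6H5NO2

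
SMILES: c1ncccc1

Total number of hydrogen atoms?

Hydrogens are implicit in SMILES; fill each atom to its normal valence:
  5 × C (aromatic): 1 H each → 5
  1 × N (aromatic): no H
  Total hydrogens = 5.

5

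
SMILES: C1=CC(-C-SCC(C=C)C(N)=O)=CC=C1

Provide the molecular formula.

Heavy atoms from the SMILES: 12 C, 1 N, 1 O, 1 S.
Implicit hydrogens by atom environment:
  5 × C (aromatic): 1 H each → 5
  3 × C: 2 H each → 6
  2 × C: 1 H each → 2
  1 × C: no H
  1 × C (aromatic): no H
  1 × N: 2 H
  1 × O: no H
  1 × S: no H
  Total hydrogens = 15.
Molecular formula: C12H15NOS

C12H15NOS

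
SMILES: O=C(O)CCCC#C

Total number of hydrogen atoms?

8

Hydrogens are implicit in SMILES; fill each atom to its normal valence:
  3 × C: 2 H each → 6
  2 × C: no H
  1 × C: 1 H
  1 × O: 1 H
  1 × O: no H
  Total hydrogens = 8.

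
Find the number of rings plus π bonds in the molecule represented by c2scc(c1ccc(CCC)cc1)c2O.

7

Molecular formula from the SMILES: C13H14OS.
DoU = (2C + 2 + N − H − X)/2 = (2·13 + 2 + 0 − 14 − 0)/2 = 14/2 = 7.
(Structurally: 2 ring(s) + 5 π bond(s) = 7.)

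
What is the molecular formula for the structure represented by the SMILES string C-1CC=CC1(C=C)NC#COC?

Heavy atoms from the SMILES: 10 C, 1 N, 1 O.
Implicit hydrogens by atom environment:
  3 × C: 2 H each → 6
  3 × C: 1 H each → 3
  3 × C: no H
  1 × C: 3 H
  1 × N: 1 H
  1 × O: no H
  Total hydrogens = 13.
Molecular formula: C10H13NO

C10H13NO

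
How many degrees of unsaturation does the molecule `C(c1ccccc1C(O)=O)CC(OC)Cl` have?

5

Molecular formula from the SMILES: C11H13ClO3.
DoU = (2C + 2 + N − H − X)/2 = (2·11 + 2 + 0 − 13 − 1)/2 = 10/2 = 5.
(Structurally: 1 ring(s) + 4 π bond(s) = 5.)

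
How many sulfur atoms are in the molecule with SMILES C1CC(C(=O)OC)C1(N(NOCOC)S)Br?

The symbol for sulfur appears 1 time in the SMILES.

1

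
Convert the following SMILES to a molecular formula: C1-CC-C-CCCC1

Heavy atoms from the SMILES: 8 C.
Implicit hydrogens by atom environment:
  8 × C: 2 H each → 16
  Total hydrogens = 16.
Molecular formula: C8H16

C8H16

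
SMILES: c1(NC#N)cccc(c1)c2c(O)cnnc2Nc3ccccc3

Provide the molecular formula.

C17H13N5O

Heavy atoms from the SMILES: 17 C, 5 N, 1 O.
Implicit hydrogens by atom environment:
  10 × C (aromatic): 1 H each → 10
  6 × C (aromatic): no H
  2 × N: 1 H each → 2
  2 × N (aromatic): no H
  1 × C: no H
  1 × N: no H
  1 × O: 1 H
  Total hydrogens = 13.
Molecular formula: C17H13N5O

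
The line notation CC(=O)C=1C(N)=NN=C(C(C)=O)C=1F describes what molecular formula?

C8H8FN3O2

Heavy atoms from the SMILES: 8 C, 1 F, 3 N, 2 O.
Implicit hydrogens by atom environment:
  4 × C (aromatic): no H
  2 × C: 3 H each → 6
  2 × C: no H
  2 × N (aromatic): no H
  2 × O: no H
  1 × F: no H
  1 × N: 2 H
  Total hydrogens = 8.
Molecular formula: C8H8FN3O2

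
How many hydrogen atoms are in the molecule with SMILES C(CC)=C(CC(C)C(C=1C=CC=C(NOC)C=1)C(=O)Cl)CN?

25

Hydrogens are implicit in SMILES; fill each atom to its normal valence:
  4 × C (aromatic): 1 H each → 4
  3 × C: 3 H each → 9
  3 × C: 2 H each → 6
  3 × C: 1 H each → 3
  2 × C: no H
  2 × C (aromatic): no H
  2 × O: no H
  1 × Cl: no H
  1 × N: 2 H
  1 × N: 1 H
  Total hydrogens = 25.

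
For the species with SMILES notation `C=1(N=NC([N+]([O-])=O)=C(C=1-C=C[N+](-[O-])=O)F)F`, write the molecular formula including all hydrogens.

Heavy atoms from the SMILES: 6 C, 2 F, 4 N, 4 O.
Implicit hydrogens by atom environment:
  4 × C (aromatic): no H
  2 × C: 1 H each → 2
  2 × F: no H
  2 × N (aromatic): no H
  2 × N (charge +1): no H
  2 × O: no H
  2 × O (charge -1): no H
  Total hydrogens = 2.
Molecular formula: C6H2F2N4O4

C6H2F2N4O4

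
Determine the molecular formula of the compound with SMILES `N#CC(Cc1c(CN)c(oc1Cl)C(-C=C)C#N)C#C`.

Heavy atoms from the SMILES: 14 C, 1 Cl, 3 N, 1 O.
Implicit hydrogens by atom environment:
  4 × C: 1 H each → 4
  4 × C (aromatic): no H
  3 × C: 2 H each → 6
  3 × C: no H
  2 × N: no H
  1 × Cl: no H
  1 × N: 2 H
  1 × O (aromatic): no H
  Total hydrogens = 12.
Molecular formula: C14H12ClN3O

C14H12ClN3O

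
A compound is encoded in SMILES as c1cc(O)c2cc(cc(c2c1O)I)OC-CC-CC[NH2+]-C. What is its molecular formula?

Heavy atoms from the SMILES: 16 C, 1 I, 1 N, 3 O.
Implicit hydrogens by atom environment:
  6 × C (aromatic): no H
  5 × C: 2 H each → 10
  4 × C (aromatic): 1 H each → 4
  2 × O: 1 H each → 2
  1 × C: 3 H
  1 × I: no H
  1 × N (charge +1): 2 H
  1 × O: no H
  Total hydrogens = 21.
Net charge +1.
Molecular formula: C16H21INO3+

C16H21INO3+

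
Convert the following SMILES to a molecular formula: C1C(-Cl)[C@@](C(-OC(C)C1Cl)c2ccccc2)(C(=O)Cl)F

C14H14Cl3FO2

Heavy atoms from the SMILES: 14 C, 3 Cl, 1 F, 2 O.
Implicit hydrogens by atom environment:
  5 × C (aromatic): 1 H each → 5
  4 × C: 1 H each → 4
  3 × Cl: no H
  2 × C: no H
  2 × O: no H
  1 × C: 3 H
  1 × C: 2 H
  1 × C (aromatic): no H
  1 × F: no H
  Total hydrogens = 14.
Molecular formula: C14H14Cl3FO2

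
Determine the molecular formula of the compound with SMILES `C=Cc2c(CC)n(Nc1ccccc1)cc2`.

C14H16N2

Heavy atoms from the SMILES: 14 C, 2 N.
Implicit hydrogens by atom environment:
  7 × C (aromatic): 1 H each → 7
  3 × C (aromatic): no H
  2 × C: 2 H each → 4
  1 × C: 3 H
  1 × C: 1 H
  1 × N: 1 H
  1 × N (aromatic): no H
  Total hydrogens = 16.
Molecular formula: C14H16N2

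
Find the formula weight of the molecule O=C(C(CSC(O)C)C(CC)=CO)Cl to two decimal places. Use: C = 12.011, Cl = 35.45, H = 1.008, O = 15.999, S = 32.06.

238.73

Molecular formula: C9H15ClO3S.
M = 9×12.011 + 1×35.45 + 15×1.008 + 3×15.999 + 1×32.06 = 238.73 g/mol.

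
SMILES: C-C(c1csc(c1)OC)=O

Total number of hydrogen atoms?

8

Hydrogens are implicit in SMILES; fill each atom to its normal valence:
  2 × C: 3 H each → 6
  2 × C (aromatic): 1 H each → 2
  2 × C (aromatic): no H
  2 × O: no H
  1 × C: no H
  1 × S (aromatic): no H
  Total hydrogens = 8.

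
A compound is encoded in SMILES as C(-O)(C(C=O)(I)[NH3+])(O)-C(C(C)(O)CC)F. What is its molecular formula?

Heavy atoms from the SMILES: 8 C, 1 F, 1 I, 1 N, 4 O.
Implicit hydrogens by atom environment:
  3 × C: no H
  3 × O: 1 H each → 3
  2 × C: 3 H each → 6
  2 × C: 1 H each → 2
  1 × C: 2 H
  1 × F: no H
  1 × I: no H
  1 × N (charge +1): 3 H
  1 × O: no H
  Total hydrogens = 16.
Net charge +1.
Molecular formula: C8H16FINO4+

C8H16FINO4+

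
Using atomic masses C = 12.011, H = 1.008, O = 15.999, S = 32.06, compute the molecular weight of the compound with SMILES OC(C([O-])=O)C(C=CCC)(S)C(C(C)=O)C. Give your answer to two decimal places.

Molecular formula: C11H17O4S-.
M = 11×12.011 + 17×1.008 + 4×15.999 + 1×32.06 = 245.31 g/mol.

245.31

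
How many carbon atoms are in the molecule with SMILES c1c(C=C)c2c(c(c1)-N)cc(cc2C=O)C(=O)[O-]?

14

The symbol for carbon appears 14 times in the SMILES. Lowercase c denotes aromatic carbon and counts toward C.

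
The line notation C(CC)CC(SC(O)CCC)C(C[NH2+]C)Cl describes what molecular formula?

C12H27ClNOS+

Heavy atoms from the SMILES: 12 C, 1 Cl, 1 N, 1 O, 1 S.
Implicit hydrogens by atom environment:
  6 × C: 2 H each → 12
  3 × C: 3 H each → 9
  3 × C: 1 H each → 3
  1 × Cl: no H
  1 × N (charge +1): 2 H
  1 × O: 1 H
  1 × S: no H
  Total hydrogens = 27.
Net charge +1.
Molecular formula: C12H27ClNOS+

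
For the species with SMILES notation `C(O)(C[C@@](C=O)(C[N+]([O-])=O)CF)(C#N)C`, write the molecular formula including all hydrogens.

Heavy atoms from the SMILES: 8 C, 1 F, 2 N, 4 O.
Implicit hydrogens by atom environment:
  3 × C: 2 H each → 6
  3 × C: no H
  2 × O: no H
  1 × C: 3 H
  1 × C: 1 H
  1 × F: no H
  1 × N (charge +1): no H
  1 × N: no H
  1 × O: 1 H
  1 × O (charge -1): no H
  Total hydrogens = 11.
Molecular formula: C8H11FN2O4

C8H11FN2O4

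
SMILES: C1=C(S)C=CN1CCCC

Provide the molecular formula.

Heavy atoms from the SMILES: 8 C, 1 N, 1 S.
Implicit hydrogens by atom environment:
  3 × C: 2 H each → 6
  3 × C (aromatic): 1 H each → 3
  1 × C: 3 H
  1 × C (aromatic): no H
  1 × N (aromatic): no H
  1 × S: 1 H
  Total hydrogens = 13.
Molecular formula: C8H13NS

C8H13NS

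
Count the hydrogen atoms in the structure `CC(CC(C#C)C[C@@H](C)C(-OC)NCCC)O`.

Hydrogens are implicit in SMILES; fill each atom to its normal valence:
  5 × C: 1 H each → 5
  4 × C: 3 H each → 12
  4 × C: 2 H each → 8
  1 × C: no H
  1 × N: 1 H
  1 × O: 1 H
  1 × O: no H
  Total hydrogens = 27.

27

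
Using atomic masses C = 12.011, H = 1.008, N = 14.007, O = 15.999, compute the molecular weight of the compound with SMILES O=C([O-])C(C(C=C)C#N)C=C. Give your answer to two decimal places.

Molecular formula: C8H8NO2-.
M = 8×12.011 + 8×1.008 + 1×14.007 + 2×15.999 = 150.16 g/mol.

150.16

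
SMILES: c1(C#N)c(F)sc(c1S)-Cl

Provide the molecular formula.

Heavy atoms from the SMILES: 5 C, 1 Cl, 1 F, 1 N, 2 S.
Implicit hydrogens by atom environment:
  4 × C (aromatic): no H
  1 × C: no H
  1 × Cl: no H
  1 × F: no H
  1 × N: no H
  1 × S: 1 H
  1 × S (aromatic): no H
  Total hydrogens = 1.
Molecular formula: C5HClFNS2

C5HClFNS2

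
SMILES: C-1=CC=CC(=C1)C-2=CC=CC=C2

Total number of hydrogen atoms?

Hydrogens are implicit in SMILES; fill each atom to its normal valence:
  10 × C (aromatic): 1 H each → 10
  2 × C (aromatic): no H
  Total hydrogens = 10.

10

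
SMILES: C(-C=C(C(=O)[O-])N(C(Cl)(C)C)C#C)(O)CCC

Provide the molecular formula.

C12H17ClNO3-

Heavy atoms from the SMILES: 12 C, 1 Cl, 1 N, 3 O.
Implicit hydrogens by atom environment:
  4 × C: no H
  3 × C: 3 H each → 9
  3 × C: 1 H each → 3
  2 × C: 2 H each → 4
  1 × Cl: no H
  1 × N: no H
  1 × O: 1 H
  1 × O: no H
  1 × O (charge -1): no H
  Total hydrogens = 17.
Net charge -1.
Molecular formula: C12H17ClNO3-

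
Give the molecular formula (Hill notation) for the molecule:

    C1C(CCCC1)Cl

Heavy atoms from the SMILES: 6 C, 1 Cl.
Implicit hydrogens by atom environment:
  5 × C: 2 H each → 10
  1 × C: 1 H
  1 × Cl: no H
  Total hydrogens = 11.
Molecular formula: C6H11Cl

C6H11Cl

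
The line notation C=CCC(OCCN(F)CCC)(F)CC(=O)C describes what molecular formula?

C12H21F2NO2

Heavy atoms from the SMILES: 12 C, 2 F, 1 N, 2 O.
Implicit hydrogens by atom environment:
  7 × C: 2 H each → 14
  2 × C: 3 H each → 6
  2 × C: no H
  2 × F: no H
  2 × O: no H
  1 × C: 1 H
  1 × N: no H
  Total hydrogens = 21.
Molecular formula: C12H21F2NO2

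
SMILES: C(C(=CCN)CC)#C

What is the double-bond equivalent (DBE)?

3

Molecular formula from the SMILES: C7H11N.
DoU = (2C + 2 + N − H − X)/2 = (2·7 + 2 + 1 − 11 − 0)/2 = 6/2 = 3.
(Structurally: 0 ring(s) + 3 π bond(s) = 3.)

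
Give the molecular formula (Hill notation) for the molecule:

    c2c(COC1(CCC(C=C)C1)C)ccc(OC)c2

C16H22O2

Heavy atoms from the SMILES: 16 C, 2 O.
Implicit hydrogens by atom environment:
  5 × C: 2 H each → 10
  4 × C (aromatic): 1 H each → 4
  2 × C: 3 H each → 6
  2 × C: 1 H each → 2
  2 × C (aromatic): no H
  2 × O: no H
  1 × C: no H
  Total hydrogens = 22.
Molecular formula: C16H22O2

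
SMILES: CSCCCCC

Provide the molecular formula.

C6H14S

Heavy atoms from the SMILES: 6 C, 1 S.
Implicit hydrogens by atom environment:
  4 × C: 2 H each → 8
  2 × C: 3 H each → 6
  1 × S: no H
  Total hydrogens = 14.
Molecular formula: C6H14S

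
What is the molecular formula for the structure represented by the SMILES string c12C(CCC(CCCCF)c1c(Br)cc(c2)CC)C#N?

C17H21BrFN

Heavy atoms from the SMILES: 1 Br, 17 C, 1 F, 1 N.
Implicit hydrogens by atom environment:
  7 × C: 2 H each → 14
  4 × C (aromatic): no H
  2 × C (aromatic): 1 H each → 2
  2 × C: 1 H each → 2
  1 × Br: no H
  1 × C: 3 H
  1 × C: no H
  1 × F: no H
  1 × N: no H
  Total hydrogens = 21.
Molecular formula: C17H21BrFN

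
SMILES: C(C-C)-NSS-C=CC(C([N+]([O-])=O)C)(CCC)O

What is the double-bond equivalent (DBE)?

Molecular formula from the SMILES: C11H22N2O3S2.
DoU = (2C + 2 + N − H − X)/2 = (2·11 + 2 + 2 − 22 − 0)/2 = 4/2 = 2.
(Structurally: 0 ring(s) + 2 π bond(s) = 2.)

2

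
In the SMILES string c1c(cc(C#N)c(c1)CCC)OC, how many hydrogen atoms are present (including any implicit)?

13

Hydrogens are implicit in SMILES; fill each atom to its normal valence:
  3 × C (aromatic): 1 H each → 3
  3 × C (aromatic): no H
  2 × C: 3 H each → 6
  2 × C: 2 H each → 4
  1 × C: no H
  1 × N: no H
  1 × O: no H
  Total hydrogens = 13.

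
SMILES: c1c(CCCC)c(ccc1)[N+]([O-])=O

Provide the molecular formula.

C10H13NO2

Heavy atoms from the SMILES: 10 C, 1 N, 2 O.
Implicit hydrogens by atom environment:
  4 × C (aromatic): 1 H each → 4
  3 × C: 2 H each → 6
  2 × C (aromatic): no H
  1 × C: 3 H
  1 × N (charge +1): no H
  1 × O: no H
  1 × O (charge -1): no H
  Total hydrogens = 13.
Molecular formula: C10H13NO2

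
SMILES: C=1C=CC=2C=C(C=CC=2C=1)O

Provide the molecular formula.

Heavy atoms from the SMILES: 10 C, 1 O.
Implicit hydrogens by atom environment:
  7 × C (aromatic): 1 H each → 7
  3 × C (aromatic): no H
  1 × O: 1 H
  Total hydrogens = 8.
Molecular formula: C10H8O

C10H8O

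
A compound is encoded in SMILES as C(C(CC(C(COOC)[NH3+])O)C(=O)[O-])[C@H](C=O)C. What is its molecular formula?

C11H21NO6

Heavy atoms from the SMILES: 11 C, 1 N, 6 O.
Implicit hydrogens by atom environment:
  5 × C: 1 H each → 5
  4 × O: no H
  3 × C: 2 H each → 6
  2 × C: 3 H each → 6
  1 × C: no H
  1 × N (charge +1): 3 H
  1 × O: 1 H
  1 × O (charge -1): no H
  Total hydrogens = 21.
Molecular formula: C11H21NO6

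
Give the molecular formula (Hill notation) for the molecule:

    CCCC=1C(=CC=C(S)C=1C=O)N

Heavy atoms from the SMILES: 10 C, 1 N, 1 O, 1 S.
Implicit hydrogens by atom environment:
  4 × C (aromatic): no H
  2 × C: 2 H each → 4
  2 × C (aromatic): 1 H each → 2
  1 × C: 3 H
  1 × C: 1 H
  1 × N: 2 H
  1 × O: no H
  1 × S: 1 H
  Total hydrogens = 13.
Molecular formula: C10H13NOS

C10H13NOS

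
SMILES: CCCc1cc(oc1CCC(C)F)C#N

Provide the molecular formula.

Heavy atoms from the SMILES: 12 C, 1 F, 1 N, 1 O.
Implicit hydrogens by atom environment:
  4 × C: 2 H each → 8
  3 × C (aromatic): no H
  2 × C: 3 H each → 6
  1 × C (aromatic): 1 H
  1 × C: 1 H
  1 × C: no H
  1 × F: no H
  1 × N: no H
  1 × O (aromatic): no H
  Total hydrogens = 16.
Molecular formula: C12H16FNO

C12H16FNO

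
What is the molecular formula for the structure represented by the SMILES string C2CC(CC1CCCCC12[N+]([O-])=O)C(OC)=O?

C12H19NO4

Heavy atoms from the SMILES: 12 C, 1 N, 4 O.
Implicit hydrogens by atom environment:
  7 × C: 2 H each → 14
  3 × O: no H
  2 × C: 1 H each → 2
  2 × C: no H
  1 × C: 3 H
  1 × N (charge +1): no H
  1 × O (charge -1): no H
  Total hydrogens = 19.
Molecular formula: C12H19NO4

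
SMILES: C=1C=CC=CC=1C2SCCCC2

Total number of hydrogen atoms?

Hydrogens are implicit in SMILES; fill each atom to its normal valence:
  5 × C (aromatic): 1 H each → 5
  4 × C: 2 H each → 8
  1 × C: 1 H
  1 × C (aromatic): no H
  1 × S: no H
  Total hydrogens = 14.

14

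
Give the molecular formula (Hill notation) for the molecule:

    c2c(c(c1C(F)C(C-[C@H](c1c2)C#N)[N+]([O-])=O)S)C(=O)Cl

C12H8ClFN2O3S

Heavy atoms from the SMILES: 12 C, 1 Cl, 1 F, 2 N, 3 O, 1 S.
Implicit hydrogens by atom environment:
  4 × C (aromatic): no H
  3 × C: 1 H each → 3
  2 × C (aromatic): 1 H each → 2
  2 × C: no H
  2 × O: no H
  1 × C: 2 H
  1 × Cl: no H
  1 × F: no H
  1 × N (charge +1): no H
  1 × N: no H
  1 × O (charge -1): no H
  1 × S: 1 H
  Total hydrogens = 8.
Molecular formula: C12H8ClFN2O3S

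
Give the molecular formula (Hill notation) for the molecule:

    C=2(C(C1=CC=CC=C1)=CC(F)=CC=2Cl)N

Heavy atoms from the SMILES: 12 C, 1 Cl, 1 F, 1 N.
Implicit hydrogens by atom environment:
  7 × C (aromatic): 1 H each → 7
  5 × C (aromatic): no H
  1 × Cl: no H
  1 × F: no H
  1 × N: 2 H
  Total hydrogens = 9.
Molecular formula: C12H9ClFN

C12H9ClFN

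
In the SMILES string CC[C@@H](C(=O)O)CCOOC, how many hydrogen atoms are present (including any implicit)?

14

Hydrogens are implicit in SMILES; fill each atom to its normal valence:
  3 × C: 2 H each → 6
  3 × O: no H
  2 × C: 3 H each → 6
  1 × C: 1 H
  1 × C: no H
  1 × O: 1 H
  Total hydrogens = 14.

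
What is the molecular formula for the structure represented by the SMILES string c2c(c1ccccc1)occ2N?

C10H9NO

Heavy atoms from the SMILES: 10 C, 1 N, 1 O.
Implicit hydrogens by atom environment:
  7 × C (aromatic): 1 H each → 7
  3 × C (aromatic): no H
  1 × N: 2 H
  1 × O (aromatic): no H
  Total hydrogens = 9.
Molecular formula: C10H9NO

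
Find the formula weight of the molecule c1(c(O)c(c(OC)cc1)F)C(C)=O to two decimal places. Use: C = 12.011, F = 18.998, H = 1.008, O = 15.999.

Molecular formula: C9H9FO3.
M = 9×12.011 + 1×18.998 + 9×1.008 + 3×15.999 = 184.17 g/mol.

184.17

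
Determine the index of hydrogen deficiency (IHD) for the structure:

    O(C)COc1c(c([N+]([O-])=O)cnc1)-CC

5

Molecular formula from the SMILES: C9H12N2O4.
DoU = (2C + 2 + N − H − X)/2 = (2·9 + 2 + 2 − 12 − 0)/2 = 10/2 = 5.
(Structurally: 1 ring(s) + 4 π bond(s) = 5.)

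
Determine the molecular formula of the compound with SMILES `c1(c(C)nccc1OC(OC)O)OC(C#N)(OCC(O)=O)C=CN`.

Heavy atoms from the SMILES: 14 C, 3 N, 7 O.
Implicit hydrogens by atom environment:
  5 × O: no H
  3 × C: 1 H each → 3
  3 × C (aromatic): no H
  3 × C: no H
  2 × C: 3 H each → 6
  2 × C (aromatic): 1 H each → 2
  2 × O: 1 H each → 2
  1 × C: 2 H
  1 × N: 2 H
  1 × N (aromatic): no H
  1 × N: no H
  Total hydrogens = 17.
Molecular formula: C14H17N3O7

C14H17N3O7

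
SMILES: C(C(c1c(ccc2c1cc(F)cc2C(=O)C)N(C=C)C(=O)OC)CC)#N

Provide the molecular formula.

Heavy atoms from the SMILES: 20 C, 1 F, 2 N, 3 O.
Implicit hydrogens by atom environment:
  6 × C (aromatic): no H
  4 × C (aromatic): 1 H each → 4
  3 × C: 3 H each → 9
  3 × C: no H
  3 × O: no H
  2 × C: 2 H each → 4
  2 × C: 1 H each → 2
  2 × N: no H
  1 × F: no H
  Total hydrogens = 19.
Molecular formula: C20H19FN2O3

C20H19FN2O3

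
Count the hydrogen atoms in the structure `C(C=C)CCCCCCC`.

20

Hydrogens are implicit in SMILES; fill each atom to its normal valence:
  8 × C: 2 H each → 16
  1 × C: 3 H
  1 × C: 1 H
  Total hydrogens = 20.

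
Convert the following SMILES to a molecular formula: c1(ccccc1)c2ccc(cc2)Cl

Heavy atoms from the SMILES: 12 C, 1 Cl.
Implicit hydrogens by atom environment:
  9 × C (aromatic): 1 H each → 9
  3 × C (aromatic): no H
  1 × Cl: no H
  Total hydrogens = 9.
Molecular formula: C12H9Cl

C12H9Cl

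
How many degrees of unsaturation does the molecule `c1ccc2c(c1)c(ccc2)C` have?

Molecular formula from the SMILES: C11H10.
DoU = (2C + 2 + N − H − X)/2 = (2·11 + 2 + 0 − 10 − 0)/2 = 14/2 = 7.
(Structurally: 2 ring(s) + 5 π bond(s) = 7.)

7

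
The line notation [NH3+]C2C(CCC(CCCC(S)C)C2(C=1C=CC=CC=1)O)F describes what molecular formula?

Heavy atoms from the SMILES: 17 C, 1 F, 1 N, 1 O, 1 S.
Implicit hydrogens by atom environment:
  5 × C: 2 H each → 10
  5 × C (aromatic): 1 H each → 5
  4 × C: 1 H each → 4
  1 × C: 3 H
  1 × C: no H
  1 × C (aromatic): no H
  1 × F: no H
  1 × N (charge +1): 3 H
  1 × O: 1 H
  1 × S: 1 H
  Total hydrogens = 27.
Net charge +1.
Molecular formula: C17H27FNOS+

C17H27FNOS+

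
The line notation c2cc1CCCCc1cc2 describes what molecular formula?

Heavy atoms from the SMILES: 10 C.
Implicit hydrogens by atom environment:
  4 × C: 2 H each → 8
  4 × C (aromatic): 1 H each → 4
  2 × C (aromatic): no H
  Total hydrogens = 12.
Molecular formula: C10H12

C10H12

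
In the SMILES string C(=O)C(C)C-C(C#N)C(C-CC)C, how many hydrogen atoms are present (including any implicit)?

Hydrogens are implicit in SMILES; fill each atom to its normal valence:
  4 × C: 1 H each → 4
  3 × C: 3 H each → 9
  3 × C: 2 H each → 6
  1 × C: no H
  1 × N: no H
  1 × O: no H
  Total hydrogens = 19.

19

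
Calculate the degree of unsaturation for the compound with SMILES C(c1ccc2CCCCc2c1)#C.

7

Molecular formula from the SMILES: C12H12.
DoU = (2C + 2 + N − H − X)/2 = (2·12 + 2 + 0 − 12 − 0)/2 = 14/2 = 7.
(Structurally: 2 ring(s) + 5 π bond(s) = 7.)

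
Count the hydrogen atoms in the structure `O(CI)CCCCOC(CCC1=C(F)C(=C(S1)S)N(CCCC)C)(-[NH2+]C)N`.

34

Hydrogens are implicit in SMILES; fill each atom to its normal valence:
  10 × C: 2 H each → 20
  4 × C (aromatic): no H
  3 × C: 3 H each → 9
  2 × O: no H
  1 × C: no H
  1 × F: no H
  1 × I: no H
  1 × N (charge +1): 2 H
  1 × N: 2 H
  1 × N: no H
  1 × S: 1 H
  1 × S (aromatic): no H
  Total hydrogens = 34.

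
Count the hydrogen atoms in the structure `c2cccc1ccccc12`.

8

Hydrogens are implicit in SMILES; fill each atom to its normal valence:
  8 × C (aromatic): 1 H each → 8
  2 × C (aromatic): no H
  Total hydrogens = 8.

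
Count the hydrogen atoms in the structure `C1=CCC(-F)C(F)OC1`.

8

Hydrogens are implicit in SMILES; fill each atom to its normal valence:
  4 × C: 1 H each → 4
  2 × C: 2 H each → 4
  2 × F: no H
  1 × O: no H
  Total hydrogens = 8.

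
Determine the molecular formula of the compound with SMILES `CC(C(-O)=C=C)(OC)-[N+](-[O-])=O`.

C6H9NO4

Heavy atoms from the SMILES: 6 C, 1 N, 4 O.
Implicit hydrogens by atom environment:
  3 × C: no H
  2 × C: 3 H each → 6
  2 × O: no H
  1 × C: 2 H
  1 × N (charge +1): no H
  1 × O: 1 H
  1 × O (charge -1): no H
  Total hydrogens = 9.
Molecular formula: C6H9NO4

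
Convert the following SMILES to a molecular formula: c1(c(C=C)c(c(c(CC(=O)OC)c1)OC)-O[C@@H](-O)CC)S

Heavy atoms from the SMILES: 15 C, 5 O, 1 S.
Implicit hydrogens by atom environment:
  5 × C (aromatic): no H
  4 × O: no H
  3 × C: 3 H each → 9
  3 × C: 2 H each → 6
  2 × C: 1 H each → 2
  1 × C (aromatic): 1 H
  1 × C: no H
  1 × O: 1 H
  1 × S: 1 H
  Total hydrogens = 20.
Molecular formula: C15H20O5S

C15H20O5S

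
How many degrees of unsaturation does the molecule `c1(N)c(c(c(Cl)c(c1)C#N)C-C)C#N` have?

Molecular formula from the SMILES: C10H8ClN3.
DoU = (2C + 2 + N − H − X)/2 = (2·10 + 2 + 3 − 8 − 1)/2 = 16/2 = 8.
(Structurally: 1 ring(s) + 7 π bond(s) = 8.)

8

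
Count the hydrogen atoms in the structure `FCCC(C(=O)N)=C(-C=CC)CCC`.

18

Hydrogens are implicit in SMILES; fill each atom to its normal valence:
  4 × C: 2 H each → 8
  3 × C: no H
  2 × C: 3 H each → 6
  2 × C: 1 H each → 2
  1 × F: no H
  1 × N: 2 H
  1 × O: no H
  Total hydrogens = 18.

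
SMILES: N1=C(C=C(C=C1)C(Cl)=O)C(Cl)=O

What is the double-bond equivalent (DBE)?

6

Molecular formula from the SMILES: C7H3Cl2NO2.
DoU = (2C + 2 + N − H − X)/2 = (2·7 + 2 + 1 − 3 − 2)/2 = 12/2 = 6.
(Structurally: 1 ring(s) + 5 π bond(s) = 6.)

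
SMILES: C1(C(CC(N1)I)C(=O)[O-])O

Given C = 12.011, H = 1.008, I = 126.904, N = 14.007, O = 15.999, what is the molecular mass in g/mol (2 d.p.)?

Molecular formula: C5H7INO3-.
M = 5×12.011 + 7×1.008 + 1×126.904 + 1×14.007 + 3×15.999 = 256.02 g/mol.

256.02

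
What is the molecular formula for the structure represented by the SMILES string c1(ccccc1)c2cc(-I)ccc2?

Heavy atoms from the SMILES: 12 C, 1 I.
Implicit hydrogens by atom environment:
  9 × C (aromatic): 1 H each → 9
  3 × C (aromatic): no H
  1 × I: no H
  Total hydrogens = 9.
Molecular formula: C12H9I

C12H9I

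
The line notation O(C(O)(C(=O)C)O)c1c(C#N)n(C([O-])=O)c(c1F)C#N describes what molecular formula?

Heavy atoms from the SMILES: 10 C, 1 F, 3 N, 6 O.
Implicit hydrogens by atom environment:
  5 × C: no H
  4 × C (aromatic): no H
  3 × O: no H
  2 × N: no H
  2 × O: 1 H each → 2
  1 × C: 3 H
  1 × F: no H
  1 × N (aromatic): no H
  1 × O (charge -1): no H
  Total hydrogens = 5.
Net charge -1.
Molecular formula: C10H5FN3O6-

C10H5FN3O6-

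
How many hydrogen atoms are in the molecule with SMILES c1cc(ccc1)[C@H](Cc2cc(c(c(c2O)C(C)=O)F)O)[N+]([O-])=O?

14

Hydrogens are implicit in SMILES; fill each atom to its normal valence:
  6 × C (aromatic): 1 H each → 6
  6 × C (aromatic): no H
  2 × O: 1 H each → 2
  2 × O: no H
  1 × C: 3 H
  1 × C: 2 H
  1 × C: 1 H
  1 × C: no H
  1 × F: no H
  1 × N (charge +1): no H
  1 × O (charge -1): no H
  Total hydrogens = 14.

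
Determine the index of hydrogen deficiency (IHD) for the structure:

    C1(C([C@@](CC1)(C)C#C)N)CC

3

Molecular formula from the SMILES: C10H17N.
DoU = (2C + 2 + N − H − X)/2 = (2·10 + 2 + 1 − 17 − 0)/2 = 6/2 = 3.
(Structurally: 1 ring(s) + 2 π bond(s) = 3.)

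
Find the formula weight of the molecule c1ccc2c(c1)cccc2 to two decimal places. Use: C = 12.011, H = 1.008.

Molecular formula: C10H8.
M = 10×12.011 + 8×1.008 = 128.17 g/mol.

128.17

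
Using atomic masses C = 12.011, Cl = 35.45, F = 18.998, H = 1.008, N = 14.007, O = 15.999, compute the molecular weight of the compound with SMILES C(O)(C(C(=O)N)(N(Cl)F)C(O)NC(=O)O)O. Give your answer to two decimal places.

261.59

Molecular formula: C5H9ClFN3O6.
M = 5×12.011 + 1×35.45 + 1×18.998 + 9×1.008 + 3×14.007 + 6×15.999 = 261.59 g/mol.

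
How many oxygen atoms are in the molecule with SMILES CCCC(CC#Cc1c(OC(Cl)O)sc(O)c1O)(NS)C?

4

The symbol for oxygen appears 4 times in the SMILES.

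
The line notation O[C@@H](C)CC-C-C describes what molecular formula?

Heavy atoms from the SMILES: 6 C, 1 O.
Implicit hydrogens by atom environment:
  3 × C: 2 H each → 6
  2 × C: 3 H each → 6
  1 × C: 1 H
  1 × O: 1 H
  Total hydrogens = 14.
Molecular formula: C6H14O

C6H14O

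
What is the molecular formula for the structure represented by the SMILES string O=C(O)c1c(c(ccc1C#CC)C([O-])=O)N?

Heavy atoms from the SMILES: 11 C, 1 N, 4 O.
Implicit hydrogens by atom environment:
  4 × C (aromatic): no H
  4 × C: no H
  2 × C (aromatic): 1 H each → 2
  2 × O: no H
  1 × C: 3 H
  1 × N: 2 H
  1 × O: 1 H
  1 × O (charge -1): no H
  Total hydrogens = 8.
Net charge -1.
Molecular formula: C11H8NO4-

C11H8NO4-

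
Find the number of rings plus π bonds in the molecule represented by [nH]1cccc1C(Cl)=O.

4

Molecular formula from the SMILES: C5H4ClNO.
DoU = (2C + 2 + N − H − X)/2 = (2·5 + 2 + 1 − 4 − 1)/2 = 8/2 = 4.
(Structurally: 1 ring(s) + 3 π bond(s) = 4.)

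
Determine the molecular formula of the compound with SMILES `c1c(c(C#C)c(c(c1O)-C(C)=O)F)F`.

C10H6F2O2

Heavy atoms from the SMILES: 10 C, 2 F, 2 O.
Implicit hydrogens by atom environment:
  5 × C (aromatic): no H
  2 × C: no H
  2 × F: no H
  1 × C: 3 H
  1 × C (aromatic): 1 H
  1 × C: 1 H
  1 × O: 1 H
  1 × O: no H
  Total hydrogens = 6.
Molecular formula: C10H6F2O2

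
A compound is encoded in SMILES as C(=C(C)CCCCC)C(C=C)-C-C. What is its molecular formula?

Heavy atoms from the SMILES: 13 C.
Implicit hydrogens by atom environment:
  6 × C: 2 H each → 12
  3 × C: 3 H each → 9
  3 × C: 1 H each → 3
  1 × C: no H
  Total hydrogens = 24.
Molecular formula: C13H24

C13H24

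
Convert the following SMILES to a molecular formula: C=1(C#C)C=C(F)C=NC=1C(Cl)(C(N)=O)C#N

Heavy atoms from the SMILES: 10 C, 1 Cl, 1 F, 3 N, 1 O.
Implicit hydrogens by atom environment:
  4 × C: no H
  3 × C (aromatic): no H
  2 × C (aromatic): 1 H each → 2
  1 × C: 1 H
  1 × Cl: no H
  1 × F: no H
  1 × N: 2 H
  1 × N (aromatic): no H
  1 × N: no H
  1 × O: no H
  Total hydrogens = 5.
Molecular formula: C10H5ClFN3O

C10H5ClFN3O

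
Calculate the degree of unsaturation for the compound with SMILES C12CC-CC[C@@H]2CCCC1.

2

Molecular formula from the SMILES: C10H18.
DoU = (2C + 2 + N − H − X)/2 = (2·10 + 2 + 0 − 18 − 0)/2 = 4/2 = 2.
(Structurally: 2 ring(s) + 0 π bond(s) = 2.)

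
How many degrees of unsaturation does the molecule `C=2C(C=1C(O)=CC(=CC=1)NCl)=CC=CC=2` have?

Molecular formula from the SMILES: C12H10ClNO.
DoU = (2C + 2 + N − H − X)/2 = (2·12 + 2 + 1 − 10 − 1)/2 = 16/2 = 8.
(Structurally: 2 ring(s) + 6 π bond(s) = 8.)

8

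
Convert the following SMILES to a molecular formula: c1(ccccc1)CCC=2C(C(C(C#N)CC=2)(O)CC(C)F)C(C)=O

C20H24FNO2

Heavy atoms from the SMILES: 20 C, 1 F, 1 N, 2 O.
Implicit hydrogens by atom environment:
  5 × C (aromatic): 1 H each → 5
  4 × C: 2 H each → 8
  4 × C: 1 H each → 4
  4 × C: no H
  2 × C: 3 H each → 6
  1 × C (aromatic): no H
  1 × F: no H
  1 × N: no H
  1 × O: 1 H
  1 × O: no H
  Total hydrogens = 24.
Molecular formula: C20H24FNO2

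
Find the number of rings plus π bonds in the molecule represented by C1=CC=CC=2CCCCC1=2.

5

Molecular formula from the SMILES: C10H12.
DoU = (2C + 2 + N − H − X)/2 = (2·10 + 2 + 0 − 12 − 0)/2 = 10/2 = 5.
(Structurally: 2 ring(s) + 3 π bond(s) = 5.)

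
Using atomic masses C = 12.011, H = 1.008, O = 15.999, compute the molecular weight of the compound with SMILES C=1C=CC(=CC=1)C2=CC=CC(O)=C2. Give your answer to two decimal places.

170.21

Molecular formula: C12H10O.
M = 12×12.011 + 10×1.008 + 1×15.999 = 170.21 g/mol.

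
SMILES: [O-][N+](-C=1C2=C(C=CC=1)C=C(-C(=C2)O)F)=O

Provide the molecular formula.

C10H6FNO3

Heavy atoms from the SMILES: 10 C, 1 F, 1 N, 3 O.
Implicit hydrogens by atom environment:
  5 × C (aromatic): 1 H each → 5
  5 × C (aromatic): no H
  1 × F: no H
  1 × N (charge +1): no H
  1 × O: 1 H
  1 × O: no H
  1 × O (charge -1): no H
  Total hydrogens = 6.
Molecular formula: C10H6FNO3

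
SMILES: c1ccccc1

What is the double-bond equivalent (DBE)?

4

Molecular formula from the SMILES: C6H6.
DoU = (2C + 2 + N − H − X)/2 = (2·6 + 2 + 0 − 6 − 0)/2 = 8/2 = 4.
(Structurally: 1 ring(s) + 3 π bond(s) = 4.)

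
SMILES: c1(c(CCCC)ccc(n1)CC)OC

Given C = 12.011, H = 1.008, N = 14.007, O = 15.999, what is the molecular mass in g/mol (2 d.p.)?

193.29

Molecular formula: C12H19NO.
M = 12×12.011 + 19×1.008 + 1×14.007 + 1×15.999 = 193.29 g/mol.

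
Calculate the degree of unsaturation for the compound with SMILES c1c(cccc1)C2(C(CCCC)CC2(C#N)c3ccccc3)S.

Molecular formula from the SMILES: C21H23NS.
DoU = (2C + 2 + N − H − X)/2 = (2·21 + 2 + 1 − 23 − 0)/2 = 22/2 = 11.
(Structurally: 3 ring(s) + 8 π bond(s) = 11.)

11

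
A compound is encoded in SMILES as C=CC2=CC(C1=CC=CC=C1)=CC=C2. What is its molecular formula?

C14H12

Heavy atoms from the SMILES: 14 C.
Implicit hydrogens by atom environment:
  9 × C (aromatic): 1 H each → 9
  3 × C (aromatic): no H
  1 × C: 2 H
  1 × C: 1 H
  Total hydrogens = 12.
Molecular formula: C14H12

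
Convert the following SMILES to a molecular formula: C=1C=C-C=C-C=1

C6H6

Heavy atoms from the SMILES: 6 C.
Implicit hydrogens by atom environment:
  6 × C (aromatic): 1 H each → 6
  Total hydrogens = 6.
Molecular formula: C6H6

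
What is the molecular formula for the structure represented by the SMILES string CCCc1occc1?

Heavy atoms from the SMILES: 7 C, 1 O.
Implicit hydrogens by atom environment:
  3 × C (aromatic): 1 H each → 3
  2 × C: 2 H each → 4
  1 × C: 3 H
  1 × C (aromatic): no H
  1 × O (aromatic): no H
  Total hydrogens = 10.
Molecular formula: C7H10O

C7H10O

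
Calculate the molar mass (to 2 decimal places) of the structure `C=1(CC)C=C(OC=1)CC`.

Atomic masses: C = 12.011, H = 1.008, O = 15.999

124.18

Molecular formula: C8H12O.
M = 8×12.011 + 12×1.008 + 1×15.999 = 124.18 g/mol.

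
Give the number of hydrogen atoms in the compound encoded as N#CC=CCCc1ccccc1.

Hydrogens are implicit in SMILES; fill each atom to its normal valence:
  5 × C (aromatic): 1 H each → 5
  2 × C: 2 H each → 4
  2 × C: 1 H each → 2
  1 × C: no H
  1 × C (aromatic): no H
  1 × N: no H
  Total hydrogens = 11.

11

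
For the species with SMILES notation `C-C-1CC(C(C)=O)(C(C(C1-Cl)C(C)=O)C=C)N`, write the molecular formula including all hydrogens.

C13H20ClNO2

Heavy atoms from the SMILES: 13 C, 1 Cl, 1 N, 2 O.
Implicit hydrogens by atom environment:
  5 × C: 1 H each → 5
  3 × C: 3 H each → 9
  3 × C: no H
  2 × C: 2 H each → 4
  2 × O: no H
  1 × Cl: no H
  1 × N: 2 H
  Total hydrogens = 20.
Molecular formula: C13H20ClNO2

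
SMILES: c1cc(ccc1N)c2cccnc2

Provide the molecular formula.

C11H10N2

Heavy atoms from the SMILES: 11 C, 2 N.
Implicit hydrogens by atom environment:
  8 × C (aromatic): 1 H each → 8
  3 × C (aromatic): no H
  1 × N: 2 H
  1 × N (aromatic): no H
  Total hydrogens = 10.
Molecular formula: C11H10N2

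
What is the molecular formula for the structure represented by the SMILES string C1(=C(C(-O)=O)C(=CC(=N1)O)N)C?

Heavy atoms from the SMILES: 7 C, 2 N, 3 O.
Implicit hydrogens by atom environment:
  4 × C (aromatic): no H
  2 × O: 1 H each → 2
  1 × C: 3 H
  1 × C (aromatic): 1 H
  1 × C: no H
  1 × N: 2 H
  1 × N (aromatic): no H
  1 × O: no H
  Total hydrogens = 8.
Molecular formula: C7H8N2O3

C7H8N2O3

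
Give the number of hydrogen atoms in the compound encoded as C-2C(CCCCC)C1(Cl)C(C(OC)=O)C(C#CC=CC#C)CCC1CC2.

Hydrogens are implicit in SMILES; fill each atom to its normal valence:
  9 × C: 2 H each → 18
  7 × C: 1 H each → 7
  5 × C: no H
  2 × C: 3 H each → 6
  2 × O: no H
  1 × Cl: no H
  Total hydrogens = 31.

31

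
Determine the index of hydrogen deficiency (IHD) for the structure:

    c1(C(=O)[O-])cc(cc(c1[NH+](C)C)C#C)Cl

7

Molecular formula from the SMILES: C11H10ClNO2.
DoU = (2C + 2 + N − H − X)/2 = (2·11 + 2 + 1 − 10 − 1)/2 = 14/2 = 7.
(Structurally: 1 ring(s) + 6 π bond(s) = 7.)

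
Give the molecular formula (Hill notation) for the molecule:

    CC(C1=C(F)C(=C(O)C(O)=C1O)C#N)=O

Heavy atoms from the SMILES: 9 C, 1 F, 1 N, 4 O.
Implicit hydrogens by atom environment:
  6 × C (aromatic): no H
  3 × O: 1 H each → 3
  2 × C: no H
  1 × C: 3 H
  1 × F: no H
  1 × N: no H
  1 × O: no H
  Total hydrogens = 6.
Molecular formula: C9H6FNO4

C9H6FNO4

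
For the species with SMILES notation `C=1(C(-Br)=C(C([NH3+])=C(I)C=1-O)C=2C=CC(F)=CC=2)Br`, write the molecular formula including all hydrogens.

C12H8Br2FINO+

Heavy atoms from the SMILES: 2 Br, 12 C, 1 F, 1 I, 1 N, 1 O.
Implicit hydrogens by atom environment:
  8 × C (aromatic): no H
  4 × C (aromatic): 1 H each → 4
  2 × Br: no H
  1 × F: no H
  1 × I: no H
  1 × N (charge +1): 3 H
  1 × O: 1 H
  Total hydrogens = 8.
Net charge +1.
Molecular formula: C12H8Br2FINO+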